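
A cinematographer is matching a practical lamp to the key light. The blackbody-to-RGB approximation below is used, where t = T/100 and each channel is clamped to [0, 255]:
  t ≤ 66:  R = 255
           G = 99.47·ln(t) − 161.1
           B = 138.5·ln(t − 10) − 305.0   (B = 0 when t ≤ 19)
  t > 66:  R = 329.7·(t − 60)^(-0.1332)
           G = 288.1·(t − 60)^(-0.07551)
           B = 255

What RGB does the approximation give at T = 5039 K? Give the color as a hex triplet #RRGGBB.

t = 5039/100 = 50.39; the t ≤ 66 branch applies.
R = 255 by definition for t ≤ 66.
G = 99.47·ln 50.39 − 161.1 = 99.47·3.9198 − 161.1 = 228.802.
B = 138.5·ln(50.39 − 10) − 305.0 = 138.5·ln 40.39 − 305.0 = 138.5·3.6986 − 305.0 = 207.254.
Rounded: (255, 229, 207).
In hex: #FFE5CF.

#FFE5CF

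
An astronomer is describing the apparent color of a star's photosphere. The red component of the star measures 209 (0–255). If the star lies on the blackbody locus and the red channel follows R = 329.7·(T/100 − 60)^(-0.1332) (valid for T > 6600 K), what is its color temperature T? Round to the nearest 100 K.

(t − 60)^(-0.1332) = 209/329.7 = 0.63391.
t − 60 = 0.63391^(1/-0.1332) = 0.63391^(-7.508) = 30.639, so t = 90.639.
T = 100·t = 9064 K → 9100 K to the nearest 100 K.

9100 K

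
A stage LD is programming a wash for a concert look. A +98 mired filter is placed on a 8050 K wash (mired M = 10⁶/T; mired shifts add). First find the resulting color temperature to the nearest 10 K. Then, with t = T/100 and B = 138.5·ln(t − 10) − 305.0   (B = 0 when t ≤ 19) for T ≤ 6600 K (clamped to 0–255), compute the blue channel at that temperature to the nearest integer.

187

M_in = 10⁶/8050 = 124.22; M_out = 124.22 + (+98) = 222.22.
T_out = 10⁶/222.22 = 4500.0 K → 4500 K; t = 45.
B = 138.5·ln(45 − 10) − 305.0 = 138.5·ln 35 − 305.0 = 138.5·3.5553 − 305.0 = 187.416.
Rounded: 187.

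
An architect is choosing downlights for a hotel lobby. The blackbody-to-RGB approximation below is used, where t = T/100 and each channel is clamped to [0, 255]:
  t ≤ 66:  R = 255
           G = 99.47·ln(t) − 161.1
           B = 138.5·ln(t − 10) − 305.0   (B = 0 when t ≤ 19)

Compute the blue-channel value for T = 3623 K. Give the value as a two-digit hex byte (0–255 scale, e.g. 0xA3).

0x93

t = 3623/100 = 36.23; the t ≤ 66 branch applies.
B = 138.5·ln(36.23 − 10) − 305.0 = 138.5·ln 26.23 − 305.0 = 138.5·3.2669 − 305.0 = 147.466.
Rounded: 147; in hex, 0x93.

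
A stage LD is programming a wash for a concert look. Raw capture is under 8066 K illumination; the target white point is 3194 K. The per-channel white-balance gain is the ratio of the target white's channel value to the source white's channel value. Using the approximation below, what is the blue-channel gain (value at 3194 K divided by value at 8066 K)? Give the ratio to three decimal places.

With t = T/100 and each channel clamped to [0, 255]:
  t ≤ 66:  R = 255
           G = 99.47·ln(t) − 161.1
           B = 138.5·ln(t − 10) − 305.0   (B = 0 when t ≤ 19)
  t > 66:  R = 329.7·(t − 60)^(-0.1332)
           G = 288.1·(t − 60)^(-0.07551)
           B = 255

0.481

At 8066 K (t = 80.66):
  B = 255 by definition for t > 66.
At 3194 K (t = 31.94):
  B = 138.5·ln(31.94 − 10) − 305.0 = 138.5·ln 21.94 − 305.0 = 138.5·3.0883 − 305.0 = 122.731.
Gain = 122.731 / 255.000 = 0.4813 → 0.481.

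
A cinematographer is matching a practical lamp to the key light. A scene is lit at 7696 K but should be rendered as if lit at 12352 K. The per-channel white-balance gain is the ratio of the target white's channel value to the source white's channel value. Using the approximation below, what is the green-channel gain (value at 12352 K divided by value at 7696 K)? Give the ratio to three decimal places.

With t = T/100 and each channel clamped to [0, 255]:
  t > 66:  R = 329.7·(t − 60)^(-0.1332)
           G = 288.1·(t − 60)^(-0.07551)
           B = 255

At 7696 K (t = 76.96):
  G = 288.1·(76.96 − 60)^(-0.07551) = 288.1·16.96^(-0.07551) = 288.1·0.80754 = 232.653.
At 12352 K (t = 123.52):
  G = 288.1·(123.52 − 60)^(-0.07551) = 288.1·63.52^(-0.07551) = 288.1·0.73091 = 210.574.
Gain = 210.574 / 232.653 = 0.9051 → 0.905.

0.905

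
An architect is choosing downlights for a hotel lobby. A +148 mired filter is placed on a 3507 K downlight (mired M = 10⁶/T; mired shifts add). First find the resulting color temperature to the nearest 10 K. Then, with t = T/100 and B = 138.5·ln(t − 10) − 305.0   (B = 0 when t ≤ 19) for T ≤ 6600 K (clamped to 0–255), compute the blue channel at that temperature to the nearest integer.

51

M_in = 10⁶/3507 = 285.14; M_out = 285.14 + (+148) = 433.14.
T_out = 10⁶/433.14 = 2308.7 K → 2310 K; t = 23.1.
B = 138.5·ln(23.1 − 10) − 305.0 = 138.5·ln 13.1 − 305.0 = 138.5·2.5726 − 305.0 = 51.307.
Rounded: 51.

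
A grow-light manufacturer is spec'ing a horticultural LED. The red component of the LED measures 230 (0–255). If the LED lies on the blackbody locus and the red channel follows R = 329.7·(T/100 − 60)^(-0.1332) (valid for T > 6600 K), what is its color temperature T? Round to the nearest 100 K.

7500 K

(t − 60)^(-0.1332) = 230/329.7 = 0.69760.
t − 60 = 0.69760^(1/-0.1332) = 0.69760^(-7.508) = 14.932, so t = 74.932.
T = 100·t = 7493 K → 7500 K to the nearest 100 K.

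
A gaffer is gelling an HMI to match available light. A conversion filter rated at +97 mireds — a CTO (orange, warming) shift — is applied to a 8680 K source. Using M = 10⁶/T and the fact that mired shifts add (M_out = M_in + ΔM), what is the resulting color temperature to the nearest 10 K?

M_in = 10⁶/8680 = 115.21 mireds.
M_out = 115.21 + (+97) = 212.21 mireds.
T_out = 10⁶/212.21 = 4712.4 K → 4710 K.

4710 K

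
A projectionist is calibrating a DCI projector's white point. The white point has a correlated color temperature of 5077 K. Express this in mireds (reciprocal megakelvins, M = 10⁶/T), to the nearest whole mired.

M = 10⁶ / 5077 = 196.967 → 197 mireds.

197 mireds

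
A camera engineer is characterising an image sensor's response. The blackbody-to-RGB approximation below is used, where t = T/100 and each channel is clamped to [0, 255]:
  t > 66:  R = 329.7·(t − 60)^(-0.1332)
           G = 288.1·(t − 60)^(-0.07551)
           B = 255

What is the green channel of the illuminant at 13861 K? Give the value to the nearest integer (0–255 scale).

207

t = 13861/100 = 138.61; the t > 66 branch applies.
G = 288.1·(138.61 − 60)^(-0.07551) = 288.1·78.61^(-0.07551) = 288.1·0.71924 = 207.212.
Rounded: 207.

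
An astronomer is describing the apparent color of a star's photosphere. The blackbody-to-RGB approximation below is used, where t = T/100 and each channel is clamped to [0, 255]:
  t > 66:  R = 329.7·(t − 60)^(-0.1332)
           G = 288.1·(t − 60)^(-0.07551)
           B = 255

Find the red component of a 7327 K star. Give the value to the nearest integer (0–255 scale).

t = 7327/100 = 73.27; the t > 66 branch applies.
R = 329.7·(73.27 − 60)^(-0.1332) = 329.7·13.27^(-0.1332) = 329.7·0.70865 = 233.643.
Rounded: 234.

234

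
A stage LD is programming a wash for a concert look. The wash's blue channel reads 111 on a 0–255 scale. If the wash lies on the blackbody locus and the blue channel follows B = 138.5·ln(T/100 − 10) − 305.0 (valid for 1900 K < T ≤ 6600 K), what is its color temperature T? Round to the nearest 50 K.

ln(t − 10) = (111 + 305.0) / 138.5 = 3.0036.
t − 10 = e^3.0036 = 20.158, so t = 30.158.
T = 100·t = 3016 K → 3000 K to the nearest 50 K.

3000 K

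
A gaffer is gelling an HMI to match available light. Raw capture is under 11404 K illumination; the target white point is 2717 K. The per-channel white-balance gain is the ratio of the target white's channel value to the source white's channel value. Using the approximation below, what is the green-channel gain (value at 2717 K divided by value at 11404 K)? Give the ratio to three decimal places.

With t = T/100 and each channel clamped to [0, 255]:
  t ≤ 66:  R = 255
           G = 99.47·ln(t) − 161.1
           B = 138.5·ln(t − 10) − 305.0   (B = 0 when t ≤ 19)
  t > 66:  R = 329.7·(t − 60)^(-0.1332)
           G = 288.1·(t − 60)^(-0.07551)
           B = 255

0.785

At 11404 K (t = 114.04):
  G = 288.1·(114.04 − 60)^(-0.07551) = 288.1·54.04^(-0.07551) = 288.1·0.73988 = 213.160.
At 2717 K (t = 27.17):
  G = 99.47·ln 27.17 − 161.1 = 99.47·3.3021 − 161.1 = 167.361.
Gain = 167.361 / 213.160 = 0.7851 → 0.785.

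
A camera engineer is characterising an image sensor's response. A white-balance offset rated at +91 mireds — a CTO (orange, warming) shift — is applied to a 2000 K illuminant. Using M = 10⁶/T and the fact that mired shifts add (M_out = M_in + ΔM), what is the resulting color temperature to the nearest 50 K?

1700 K

M_in = 10⁶/2000 = 500.00 mireds.
M_out = 500.00 + (+91) = 591.00 mireds.
T_out = 10⁶/591.00 = 1692.0 K → 1700 K.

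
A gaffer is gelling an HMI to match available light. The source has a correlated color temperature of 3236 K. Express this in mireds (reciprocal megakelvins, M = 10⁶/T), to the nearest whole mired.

309 mireds

M = 10⁶ / 3236 = 309.023 → 309 mireds.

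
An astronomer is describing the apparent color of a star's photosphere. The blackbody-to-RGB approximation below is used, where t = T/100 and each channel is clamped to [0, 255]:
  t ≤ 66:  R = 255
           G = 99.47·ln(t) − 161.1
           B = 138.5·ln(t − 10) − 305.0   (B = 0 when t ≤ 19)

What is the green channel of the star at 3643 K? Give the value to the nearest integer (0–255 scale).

t = 3643/100 = 36.43; the t ≤ 66 branch applies.
G = 99.47·ln 36.43 − 161.1 = 99.47·3.5954 − 161.1 = 196.534.
Rounded: 197.

197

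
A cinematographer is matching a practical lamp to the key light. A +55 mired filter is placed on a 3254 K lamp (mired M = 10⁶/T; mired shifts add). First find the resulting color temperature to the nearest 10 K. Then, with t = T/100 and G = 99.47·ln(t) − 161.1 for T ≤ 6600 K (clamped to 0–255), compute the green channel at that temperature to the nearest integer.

169

M_in = 10⁶/3254 = 307.31; M_out = 307.31 + (+55) = 362.31.
T_out = 10⁶/362.31 = 2760.0 K → 2760 K; t = 27.6.
G = 99.47·ln 27.6 − 161.1 = 99.47·3.3178 − 161.1 = 168.923.
Rounded: 169.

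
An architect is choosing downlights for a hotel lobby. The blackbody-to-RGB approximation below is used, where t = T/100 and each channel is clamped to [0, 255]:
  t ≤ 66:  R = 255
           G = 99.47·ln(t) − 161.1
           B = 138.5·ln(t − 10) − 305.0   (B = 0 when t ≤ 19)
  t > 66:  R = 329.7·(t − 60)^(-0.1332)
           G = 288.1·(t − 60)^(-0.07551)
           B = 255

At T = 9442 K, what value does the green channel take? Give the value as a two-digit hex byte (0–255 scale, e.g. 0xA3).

0xDD

t = 9442/100 = 94.42; the t > 66 branch applies.
G = 288.1·(94.42 − 60)^(-0.07551) = 288.1·34.42^(-0.07551) = 288.1·0.76552 = 220.546.
Rounded: 221; in hex, 0xDD.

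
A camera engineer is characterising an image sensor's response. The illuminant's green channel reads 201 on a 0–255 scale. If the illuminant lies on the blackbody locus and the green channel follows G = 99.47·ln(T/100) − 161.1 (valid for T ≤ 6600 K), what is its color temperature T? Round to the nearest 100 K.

ln t = (201 + 161.1) / 99.47 = 3.6403.
t = e^3.6403 = 38.103.
T = 100·t = 3810 K → 3800 K to the nearest 100 K.

3800 K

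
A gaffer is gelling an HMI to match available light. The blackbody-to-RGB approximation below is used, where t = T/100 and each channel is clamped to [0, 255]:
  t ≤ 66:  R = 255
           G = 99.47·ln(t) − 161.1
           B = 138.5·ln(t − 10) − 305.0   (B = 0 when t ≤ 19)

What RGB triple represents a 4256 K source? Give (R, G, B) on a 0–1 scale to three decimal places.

(1.000, 0.831, 0.696)

t = 4256/100 = 42.56; the t ≤ 66 branch applies.
R = 255 by definition for t ≤ 66.
G = 99.47·ln 42.56 − 161.1 = 99.47·3.7509 − 161.1 = 212.003.
B = 138.5·ln(42.56 − 10) − 305.0 = 138.5·ln 32.56 − 305.0 = 138.5·3.4831 − 305.0 = 177.407.
Dividing each by 255: (1.0000, 0.8314, 0.6957) → (1.000, 0.831, 0.696).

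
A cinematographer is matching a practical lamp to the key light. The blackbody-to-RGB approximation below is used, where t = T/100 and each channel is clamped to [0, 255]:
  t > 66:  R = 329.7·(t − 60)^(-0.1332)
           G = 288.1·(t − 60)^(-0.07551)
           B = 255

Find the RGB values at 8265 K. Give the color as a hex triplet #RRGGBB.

t = 8265/100 = 82.65; the t > 66 branch applies.
R = 329.7·(82.65 − 60)^(-0.1332) = 329.7·22.65^(-0.1332) = 329.7·0.65994 = 217.582.
G = 288.1·(82.65 − 60)^(-0.07551) = 288.1·22.65^(-0.07551) = 288.1·0.79009 = 227.626.
B = 255 by definition for t > 66.
Rounded: (218, 228, 255).
In hex: #DAE4FF.

#DAE4FF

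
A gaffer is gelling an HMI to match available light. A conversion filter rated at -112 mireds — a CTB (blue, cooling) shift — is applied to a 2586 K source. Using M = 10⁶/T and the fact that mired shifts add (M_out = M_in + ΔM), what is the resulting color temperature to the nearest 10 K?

M_in = 10⁶/2586 = 386.70 mireds.
M_out = 386.70 + (-112) = 274.70 mireds.
T_out = 10⁶/274.70 = 3640.4 K → 3640 K.

3640 K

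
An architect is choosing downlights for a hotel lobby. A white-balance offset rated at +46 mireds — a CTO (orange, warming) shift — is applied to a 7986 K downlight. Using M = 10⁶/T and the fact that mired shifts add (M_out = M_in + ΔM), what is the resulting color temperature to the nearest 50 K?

5850 K

M_in = 10⁶/7986 = 125.22 mireds.
M_out = 125.22 + (+46) = 171.22 mireds.
T_out = 10⁶/171.22 = 5840.5 K → 5850 K.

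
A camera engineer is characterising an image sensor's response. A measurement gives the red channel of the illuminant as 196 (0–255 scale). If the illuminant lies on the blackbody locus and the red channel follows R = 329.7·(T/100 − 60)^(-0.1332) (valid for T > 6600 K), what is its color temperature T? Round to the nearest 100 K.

11000 K

(t − 60)^(-0.1332) = 196/329.7 = 0.59448.
t − 60 = 0.59448^(1/-0.1332) = 0.59448^(-7.508) = 49.621, so t = 109.621.
T = 100·t = 10962 K → 11000 K to the nearest 100 K.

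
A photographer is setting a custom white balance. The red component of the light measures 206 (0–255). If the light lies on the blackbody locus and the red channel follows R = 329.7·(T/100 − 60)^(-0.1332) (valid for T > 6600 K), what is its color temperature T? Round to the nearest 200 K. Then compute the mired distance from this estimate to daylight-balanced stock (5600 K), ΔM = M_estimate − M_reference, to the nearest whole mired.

-72 mireds

(t − 60)^(-0.1332) = 206/329.7 = 0.62481.
t − 60 = 0.62481^(1/-0.1332) = 0.62481^(-7.508) = 34.152, so t = 94.152.
T = 100·t = 9415 K → 9400 K to the nearest 200 K.
M_estimate = 10⁶/9400 = 106.38; M_reference = 10⁶/5600 = 178.57.
ΔM = 106.38 − 178.57 = -72.19 → -72 mireds.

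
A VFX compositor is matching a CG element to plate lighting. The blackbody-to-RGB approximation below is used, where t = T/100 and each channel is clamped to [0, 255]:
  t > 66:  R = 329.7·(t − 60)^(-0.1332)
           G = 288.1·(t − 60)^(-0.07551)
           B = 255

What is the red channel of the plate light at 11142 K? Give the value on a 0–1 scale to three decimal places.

t = 11142/100 = 111.42; the t > 66 branch applies.
R = 329.7·(111.42 − 60)^(-0.1332) = 329.7·51.42^(-0.1332) = 329.7·0.59167 = 195.073.
On a 0–1 scale: 195.073/255 = 0.7650 → 0.765.

0.765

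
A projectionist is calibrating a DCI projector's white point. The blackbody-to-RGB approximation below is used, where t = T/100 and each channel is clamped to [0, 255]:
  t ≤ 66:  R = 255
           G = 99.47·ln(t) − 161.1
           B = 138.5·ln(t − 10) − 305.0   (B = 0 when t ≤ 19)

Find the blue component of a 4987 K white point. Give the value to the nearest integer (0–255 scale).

205

t = 4987/100 = 49.87; the t ≤ 66 branch applies.
B = 138.5·ln(49.87 − 10) − 305.0 = 138.5·ln 39.87 − 305.0 = 138.5·3.6856 − 305.0 = 205.459.
Rounded: 205.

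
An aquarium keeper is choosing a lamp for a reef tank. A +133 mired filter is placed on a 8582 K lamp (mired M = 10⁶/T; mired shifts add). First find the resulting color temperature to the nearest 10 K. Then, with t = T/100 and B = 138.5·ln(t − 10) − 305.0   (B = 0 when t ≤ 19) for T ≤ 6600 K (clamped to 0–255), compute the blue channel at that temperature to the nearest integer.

M_in = 10⁶/8582 = 116.52; M_out = 116.52 + (+133) = 249.52.
T_out = 10⁶/249.52 = 4007.6 K → 4010 K; t = 40.1.
B = 138.5·ln(40.1 − 10) − 305.0 = 138.5·ln 30.1 − 305.0 = 138.5·3.4045 − 305.0 = 166.527.
Rounded: 167.

167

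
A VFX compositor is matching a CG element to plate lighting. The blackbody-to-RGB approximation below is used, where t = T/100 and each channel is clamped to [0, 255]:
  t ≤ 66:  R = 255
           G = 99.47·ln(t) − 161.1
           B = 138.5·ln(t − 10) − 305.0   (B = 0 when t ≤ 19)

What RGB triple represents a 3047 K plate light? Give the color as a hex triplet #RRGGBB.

t = 3047/100 = 30.47; the t ≤ 66 branch applies.
R = 255 by definition for t ≤ 66.
G = 99.47·ln 30.47 − 161.1 = 99.47·3.4167 − 161.1 = 178.763.
B = 138.5·ln(30.47 − 10) − 305.0 = 138.5·ln 20.47 − 305.0 = 138.5·3.0190 − 305.0 = 113.126.
Rounded: (255, 179, 113).
In hex: #FFB371.

#FFB371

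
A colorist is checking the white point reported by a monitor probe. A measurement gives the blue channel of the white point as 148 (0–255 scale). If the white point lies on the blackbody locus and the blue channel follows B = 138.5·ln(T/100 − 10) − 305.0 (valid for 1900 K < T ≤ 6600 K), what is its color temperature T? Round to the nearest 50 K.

3650 K

ln(t − 10) = (148 + 305.0) / 138.5 = 3.2708.
t − 10 = e^3.2708 = 26.331, so t = 36.331.
T = 100·t = 3633 K → 3650 K to the nearest 50 K.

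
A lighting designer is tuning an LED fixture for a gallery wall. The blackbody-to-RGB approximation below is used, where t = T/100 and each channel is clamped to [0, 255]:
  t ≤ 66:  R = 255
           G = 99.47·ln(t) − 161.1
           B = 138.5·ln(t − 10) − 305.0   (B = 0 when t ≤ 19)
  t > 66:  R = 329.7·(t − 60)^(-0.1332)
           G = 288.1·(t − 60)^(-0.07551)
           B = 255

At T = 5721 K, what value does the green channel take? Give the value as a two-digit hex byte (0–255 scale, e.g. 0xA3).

0xF1

t = 5721/100 = 57.21; the t ≤ 66 branch applies.
G = 99.47·ln 57.21 − 161.1 = 99.47·4.0467 − 161.1 = 241.428.
Rounded: 241; in hex, 0xF1.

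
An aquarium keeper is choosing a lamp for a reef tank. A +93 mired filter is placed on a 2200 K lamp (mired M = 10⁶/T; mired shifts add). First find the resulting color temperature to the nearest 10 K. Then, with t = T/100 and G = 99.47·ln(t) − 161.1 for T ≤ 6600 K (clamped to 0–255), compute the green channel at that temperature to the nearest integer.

128

M_in = 10⁶/2200 = 454.55; M_out = 454.55 + (+93) = 547.55.
T_out = 10⁶/547.55 = 1826.3 K → 1830 K; t = 18.3.
G = 99.47·ln 18.3 − 161.1 = 99.47·2.9069 − 161.1 = 128.049.
Rounded: 128.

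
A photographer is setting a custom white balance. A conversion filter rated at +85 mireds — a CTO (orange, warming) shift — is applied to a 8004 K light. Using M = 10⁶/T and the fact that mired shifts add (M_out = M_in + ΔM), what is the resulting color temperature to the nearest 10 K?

4760 K

M_in = 10⁶/8004 = 124.94 mireds.
M_out = 124.94 + (+85) = 209.94 mireds.
T_out = 10⁶/209.94 = 4763.3 K → 4760 K.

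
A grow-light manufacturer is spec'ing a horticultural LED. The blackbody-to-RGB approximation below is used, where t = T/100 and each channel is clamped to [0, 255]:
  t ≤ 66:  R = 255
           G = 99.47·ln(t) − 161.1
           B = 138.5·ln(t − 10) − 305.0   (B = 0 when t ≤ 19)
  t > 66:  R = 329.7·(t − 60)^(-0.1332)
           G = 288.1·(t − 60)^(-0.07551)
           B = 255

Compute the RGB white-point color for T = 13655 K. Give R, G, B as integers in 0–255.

t = 13655/100 = 136.55; the t > 66 branch applies.
R = 329.7·(136.55 − 60)^(-0.1332) = 329.7·76.55^(-0.1332) = 329.7·0.56112 = 185.002.
G = 288.1·(136.55 − 60)^(-0.07551) = 288.1·76.55^(-0.07551) = 288.1·0.72068 = 207.628.
B = 255 by definition for t > 66.
Rounded: (185, 208, 255).

R=185, G=208, B=255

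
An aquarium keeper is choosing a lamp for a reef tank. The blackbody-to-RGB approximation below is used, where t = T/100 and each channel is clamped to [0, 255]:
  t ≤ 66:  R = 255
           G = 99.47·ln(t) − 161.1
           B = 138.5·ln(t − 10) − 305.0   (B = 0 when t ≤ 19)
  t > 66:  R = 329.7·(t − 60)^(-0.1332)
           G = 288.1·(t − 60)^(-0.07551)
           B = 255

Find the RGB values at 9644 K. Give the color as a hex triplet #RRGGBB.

t = 9644/100 = 96.44; the t > 66 branch applies.
R = 329.7·(96.44 − 60)^(-0.1332) = 329.7·36.44^(-0.1332) = 329.7·0.61944 = 204.229.
G = 288.1·(96.44 − 60)^(-0.07551) = 288.1·36.44^(-0.07551) = 288.1·0.76223 = 219.598.
B = 255 by definition for t > 66.
Rounded: (204, 220, 255).
In hex: #CCDCFF.

#CCDCFF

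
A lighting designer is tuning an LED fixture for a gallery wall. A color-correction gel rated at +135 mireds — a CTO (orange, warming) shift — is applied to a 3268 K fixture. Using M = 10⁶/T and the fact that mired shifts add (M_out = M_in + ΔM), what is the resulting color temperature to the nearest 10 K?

M_in = 10⁶/3268 = 306.00 mireds.
M_out = 306.00 + (+135) = 441.00 mireds.
T_out = 10⁶/441.00 = 2267.6 K → 2270 K.

2270 K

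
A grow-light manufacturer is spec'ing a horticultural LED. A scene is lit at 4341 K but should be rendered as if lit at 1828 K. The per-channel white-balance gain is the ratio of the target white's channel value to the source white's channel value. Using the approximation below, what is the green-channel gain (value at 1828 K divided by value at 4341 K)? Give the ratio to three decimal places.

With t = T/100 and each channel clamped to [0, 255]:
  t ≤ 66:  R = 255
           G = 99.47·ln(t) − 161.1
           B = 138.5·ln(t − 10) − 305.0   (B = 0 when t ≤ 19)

0.598

At 4341 K (t = 43.41):
  G = 99.47·ln 43.41 − 161.1 = 99.47·3.7707 − 161.1 = 213.971.
At 1828 K (t = 18.28):
  G = 99.47·ln 18.28 − 161.1 = 99.47·2.9058 − 161.1 = 127.941.
Gain = 127.941 / 213.971 = 0.5979 → 0.598.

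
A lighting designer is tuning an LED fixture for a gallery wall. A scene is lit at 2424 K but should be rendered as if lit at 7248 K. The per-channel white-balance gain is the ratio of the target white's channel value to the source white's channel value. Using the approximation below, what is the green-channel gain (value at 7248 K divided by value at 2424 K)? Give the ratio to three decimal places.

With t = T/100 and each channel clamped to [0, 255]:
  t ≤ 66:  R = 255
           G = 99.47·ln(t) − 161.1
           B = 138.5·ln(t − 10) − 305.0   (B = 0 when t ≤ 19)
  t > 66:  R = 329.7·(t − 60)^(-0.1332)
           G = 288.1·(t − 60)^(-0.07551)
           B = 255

1.526

At 2424 K (t = 24.24):
  G = 99.47·ln 24.24 − 161.1 = 99.47·3.1880 − 161.1 = 156.011.
At 7248 K (t = 72.48):
  G = 288.1·(72.48 − 60)^(-0.07551) = 288.1·12.48^(-0.07551) = 288.1·0.82647 = 238.105.
Gain = 238.105 / 156.011 = 1.5262 → 1.526.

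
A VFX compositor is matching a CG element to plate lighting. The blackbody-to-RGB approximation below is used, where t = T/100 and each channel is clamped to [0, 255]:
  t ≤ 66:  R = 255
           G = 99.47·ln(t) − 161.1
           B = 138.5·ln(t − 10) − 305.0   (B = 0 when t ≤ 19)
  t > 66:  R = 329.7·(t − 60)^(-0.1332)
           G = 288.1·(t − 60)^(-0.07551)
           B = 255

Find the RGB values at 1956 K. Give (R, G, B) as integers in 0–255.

t = 1956/100 = 19.56; the t ≤ 66 branch applies.
R = 255 by definition for t ≤ 66.
G = 99.47·ln 19.56 − 161.1 = 99.47·2.9735 − 161.1 = 134.673.
B = 138.5·ln(19.56 − 10) − 305.0 = 138.5·ln 9.56 − 305.0 = 138.5·2.2576 − 305.0 = 7.676.
Rounded: (255, 135, 8).

(255, 135, 8)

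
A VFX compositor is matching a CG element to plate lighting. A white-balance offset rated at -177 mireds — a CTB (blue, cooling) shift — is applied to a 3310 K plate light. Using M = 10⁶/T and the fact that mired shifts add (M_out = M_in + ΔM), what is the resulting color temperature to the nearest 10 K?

M_in = 10⁶/3310 = 302.11 mireds.
M_out = 302.11 + (-177) = 125.11 mireds.
T_out = 10⁶/125.11 = 7992.7 K → 7990 K.

7990 K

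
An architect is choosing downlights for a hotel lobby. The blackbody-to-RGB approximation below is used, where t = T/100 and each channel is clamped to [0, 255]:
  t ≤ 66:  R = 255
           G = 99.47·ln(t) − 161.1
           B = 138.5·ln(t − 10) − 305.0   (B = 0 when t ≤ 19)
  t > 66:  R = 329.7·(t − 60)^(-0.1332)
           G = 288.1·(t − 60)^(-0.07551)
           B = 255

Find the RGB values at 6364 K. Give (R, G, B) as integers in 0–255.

t = 6364/100 = 63.64; the t ≤ 66 branch applies.
R = 255 by definition for t ≤ 66.
G = 99.47·ln 63.64 − 161.1 = 99.47·4.1532 − 161.1 = 252.023.
B = 138.5·ln(63.64 − 10) − 305.0 = 138.5·ln 53.64 − 305.0 = 138.5·3.9823 − 305.0 = 246.548.
Rounded: (255, 252, 247).

(255, 252, 247)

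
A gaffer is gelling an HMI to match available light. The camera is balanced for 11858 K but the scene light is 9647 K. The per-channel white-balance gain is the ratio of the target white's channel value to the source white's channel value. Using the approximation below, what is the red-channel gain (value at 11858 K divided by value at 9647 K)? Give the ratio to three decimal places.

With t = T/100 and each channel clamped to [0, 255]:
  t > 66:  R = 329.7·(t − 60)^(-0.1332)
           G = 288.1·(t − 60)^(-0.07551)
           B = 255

0.939

At 9647 K (t = 96.47):
  R = 329.7·(96.47 − 60)^(-0.1332) = 329.7·36.47^(-0.1332) = 329.7·0.61937 = 204.206.
At 11858 K (t = 118.58):
  R = 329.7·(118.58 − 60)^(-0.1332) = 329.7·58.58^(-0.1332) = 329.7·0.58148 = 191.714.
Gain = 191.714 / 204.206 = 0.9388 → 0.939.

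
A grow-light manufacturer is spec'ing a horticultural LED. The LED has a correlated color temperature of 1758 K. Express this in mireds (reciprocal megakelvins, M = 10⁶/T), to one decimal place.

M = 10⁶ / 1758 = 568.828 → 568.8 mireds.

568.8 mireds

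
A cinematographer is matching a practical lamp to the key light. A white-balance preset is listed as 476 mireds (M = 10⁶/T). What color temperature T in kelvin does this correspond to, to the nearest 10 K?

T = 10⁶ / 476 = 2100.84 K → 2100 K.

2100 K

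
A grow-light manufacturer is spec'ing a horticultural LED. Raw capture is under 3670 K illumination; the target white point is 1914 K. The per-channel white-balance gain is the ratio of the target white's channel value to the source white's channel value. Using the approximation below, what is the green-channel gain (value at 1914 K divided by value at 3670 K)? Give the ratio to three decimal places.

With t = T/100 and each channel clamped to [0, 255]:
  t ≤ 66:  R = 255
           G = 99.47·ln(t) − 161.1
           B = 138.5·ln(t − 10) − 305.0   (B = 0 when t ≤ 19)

0.672

At 3670 K (t = 36.7):
  G = 99.47·ln 36.7 − 161.1 = 99.47·3.6028 − 161.1 = 197.268.
At 1914 K (t = 19.14):
  G = 99.47·ln 19.14 − 161.1 = 99.47·2.9518 − 161.1 = 132.514.
Gain = 132.514 / 197.268 = 0.6717 → 0.672.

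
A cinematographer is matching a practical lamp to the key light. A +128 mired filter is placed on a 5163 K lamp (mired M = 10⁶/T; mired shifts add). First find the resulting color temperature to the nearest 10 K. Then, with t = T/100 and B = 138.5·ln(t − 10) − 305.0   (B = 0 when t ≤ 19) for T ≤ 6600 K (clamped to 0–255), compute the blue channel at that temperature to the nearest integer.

117

M_in = 10⁶/5163 = 193.69; M_out = 193.69 + (+128) = 321.69.
T_out = 10⁶/321.69 = 3108.6 K → 3110 K; t = 31.1.
B = 138.5·ln(31.1 − 10) − 305.0 = 138.5·ln 21.1 − 305.0 = 138.5·3.0493 − 305.0 = 117.324.
Rounded: 117.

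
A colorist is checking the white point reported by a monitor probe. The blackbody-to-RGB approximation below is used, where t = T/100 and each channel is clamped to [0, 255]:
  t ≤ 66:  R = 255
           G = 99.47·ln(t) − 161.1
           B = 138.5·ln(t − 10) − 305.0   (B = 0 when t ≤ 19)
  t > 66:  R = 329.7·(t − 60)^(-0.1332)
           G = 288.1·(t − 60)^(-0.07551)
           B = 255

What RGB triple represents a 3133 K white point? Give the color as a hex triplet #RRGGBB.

#FFB677

t = 3133/100 = 31.33; the t ≤ 66 branch applies.
R = 255 by definition for t ≤ 66.
G = 99.47·ln 31.33 − 161.1 = 99.47·3.4446 − 161.1 = 181.532.
B = 138.5·ln(31.33 − 10) − 305.0 = 138.5·ln 21.33 − 305.0 = 138.5·3.0601 − 305.0 = 118.826.
Rounded: (255, 182, 119).
In hex: #FFB677.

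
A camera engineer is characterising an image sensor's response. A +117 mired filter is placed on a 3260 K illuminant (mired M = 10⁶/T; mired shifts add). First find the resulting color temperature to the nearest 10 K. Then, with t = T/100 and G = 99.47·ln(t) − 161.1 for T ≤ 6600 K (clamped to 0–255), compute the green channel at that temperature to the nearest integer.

153

M_in = 10⁶/3260 = 306.75; M_out = 306.75 + (+117) = 423.75.
T_out = 10⁶/423.75 = 2359.9 K → 2360 K; t = 23.6.
G = 99.47·ln 23.6 − 161.1 = 99.47·3.1612 − 161.1 = 153.349.
Rounded: 153.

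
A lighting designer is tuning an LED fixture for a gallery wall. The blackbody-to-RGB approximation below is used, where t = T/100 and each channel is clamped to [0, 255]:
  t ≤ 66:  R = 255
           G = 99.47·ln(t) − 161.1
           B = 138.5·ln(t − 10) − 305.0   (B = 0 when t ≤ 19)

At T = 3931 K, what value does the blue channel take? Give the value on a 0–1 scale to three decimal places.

0.639

t = 3931/100 = 39.31; the t ≤ 66 branch applies.
B = 138.5·ln(39.31 − 10) − 305.0 = 138.5·ln 29.31 − 305.0 = 138.5·3.3779 − 305.0 = 162.843.
On a 0–1 scale: 162.843/255 = 0.6386 → 0.639.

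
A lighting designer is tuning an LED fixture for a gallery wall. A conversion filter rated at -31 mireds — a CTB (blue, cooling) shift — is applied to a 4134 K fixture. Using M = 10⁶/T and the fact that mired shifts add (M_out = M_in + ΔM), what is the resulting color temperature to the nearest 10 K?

4740 K

M_in = 10⁶/4134 = 241.90 mireds.
M_out = 241.90 + (-31) = 210.90 mireds.
T_out = 10⁶/210.90 = 4741.7 K → 4740 K.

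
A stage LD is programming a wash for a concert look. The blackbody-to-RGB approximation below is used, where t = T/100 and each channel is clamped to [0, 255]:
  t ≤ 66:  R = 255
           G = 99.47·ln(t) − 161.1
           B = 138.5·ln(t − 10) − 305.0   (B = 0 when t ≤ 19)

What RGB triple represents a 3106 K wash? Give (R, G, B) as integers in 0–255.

(255, 181, 117)

t = 3106/100 = 31.06; the t ≤ 66 branch applies.
R = 255 by definition for t ≤ 66.
G = 99.47·ln 31.06 − 161.1 = 99.47·3.4359 − 161.1 = 180.671.
B = 138.5·ln(31.06 − 10) − 305.0 = 138.5·ln 21.06 − 305.0 = 138.5·3.0474 − 305.0 = 117.062.
Rounded: (255, 181, 117).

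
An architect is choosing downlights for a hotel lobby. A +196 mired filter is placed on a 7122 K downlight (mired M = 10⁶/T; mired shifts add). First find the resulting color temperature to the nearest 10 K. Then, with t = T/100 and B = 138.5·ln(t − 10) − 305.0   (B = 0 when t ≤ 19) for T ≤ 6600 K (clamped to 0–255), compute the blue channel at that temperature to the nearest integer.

108

M_in = 10⁶/7122 = 140.41; M_out = 140.41 + (+196) = 336.41.
T_out = 10⁶/336.41 = 2972.6 K → 2970 K; t = 29.7.
B = 138.5·ln(29.7 − 10) − 305.0 = 138.5·ln 19.7 − 305.0 = 138.5·2.9806 − 305.0 = 107.816.
Rounded: 108.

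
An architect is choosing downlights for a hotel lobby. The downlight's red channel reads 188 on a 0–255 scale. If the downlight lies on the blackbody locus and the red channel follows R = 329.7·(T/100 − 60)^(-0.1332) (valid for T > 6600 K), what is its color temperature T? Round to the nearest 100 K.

(t − 60)^(-0.1332) = 188/329.7 = 0.57022.
t − 60 = 0.57022^(1/-0.1332) = 0.57022^(-7.508) = 67.848, so t = 127.848.
T = 100·t = 12785 K → 12800 K to the nearest 100 K.

12800 K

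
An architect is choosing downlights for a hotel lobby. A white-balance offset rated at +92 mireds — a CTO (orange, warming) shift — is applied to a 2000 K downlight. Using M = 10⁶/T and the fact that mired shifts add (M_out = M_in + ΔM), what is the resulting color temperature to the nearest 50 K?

M_in = 10⁶/2000 = 500.00 mireds.
M_out = 500.00 + (+92) = 592.00 mireds.
T_out = 10⁶/592.00 = 1689.2 K → 1700 K.

1700 K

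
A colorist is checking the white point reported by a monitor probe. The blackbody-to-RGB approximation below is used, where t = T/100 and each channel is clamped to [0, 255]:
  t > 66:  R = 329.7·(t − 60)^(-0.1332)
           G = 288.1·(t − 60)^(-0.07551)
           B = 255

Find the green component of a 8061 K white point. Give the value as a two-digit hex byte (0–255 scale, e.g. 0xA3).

t = 8061/100 = 80.61; the t > 66 branch applies.
G = 288.1·(80.61 − 60)^(-0.07551) = 288.1·20.61^(-0.07551) = 288.1·0.79575 = 229.254.
Rounded: 229; in hex, 0xE5.

0xE5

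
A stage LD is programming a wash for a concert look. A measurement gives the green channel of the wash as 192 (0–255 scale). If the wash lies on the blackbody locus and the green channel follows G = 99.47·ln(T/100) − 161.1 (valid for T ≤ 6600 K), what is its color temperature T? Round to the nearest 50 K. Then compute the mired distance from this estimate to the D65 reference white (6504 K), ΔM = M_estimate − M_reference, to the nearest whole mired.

+132 mireds

ln t = (192 + 161.1) / 99.47 = 3.5498.
t = e^3.5498 = 34.807.
T = 100·t = 3481 K → 3500 K to the nearest 50 K.
M_estimate = 10⁶/3500 = 285.71; M_reference = 10⁶/6504 = 153.75.
ΔM = 285.71 − 153.75 = 131.96 → +132 mireds.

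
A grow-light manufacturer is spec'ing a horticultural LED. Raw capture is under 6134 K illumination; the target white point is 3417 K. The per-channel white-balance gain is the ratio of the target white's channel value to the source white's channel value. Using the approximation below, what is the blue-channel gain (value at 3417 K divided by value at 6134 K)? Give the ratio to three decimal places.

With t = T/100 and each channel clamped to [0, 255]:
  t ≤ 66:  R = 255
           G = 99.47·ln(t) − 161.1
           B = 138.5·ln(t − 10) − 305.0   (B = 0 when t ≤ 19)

At 6134 K (t = 61.34):
  B = 138.5·ln(61.34 − 10) − 305.0 = 138.5·ln 51.34 − 305.0 = 138.5·3.9385 − 305.0 = 240.478.
At 3417 K (t = 34.17):
  B = 138.5·ln(34.17 − 10) − 305.0 = 138.5·ln 24.17 − 305.0 = 138.5·3.1851 − 305.0 = 136.138.
Gain = 136.138 / 240.478 = 0.5661 → 0.566.

0.566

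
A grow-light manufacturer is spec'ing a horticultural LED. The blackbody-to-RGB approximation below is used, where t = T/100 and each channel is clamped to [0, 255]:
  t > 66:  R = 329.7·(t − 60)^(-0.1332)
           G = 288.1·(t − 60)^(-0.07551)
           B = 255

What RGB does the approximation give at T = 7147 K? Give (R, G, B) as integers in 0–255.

(238, 240, 255)

t = 7147/100 = 71.47; the t > 66 branch applies.
R = 329.7·(71.47 − 60)^(-0.1332) = 329.7·11.47^(-0.1332) = 329.7·0.72255 = 238.224.
G = 288.1·(71.47 − 60)^(-0.07551) = 288.1·11.47^(-0.07551) = 288.1·0.83175 = 239.627.
B = 255 by definition for t > 66.
Rounded: (238, 240, 255).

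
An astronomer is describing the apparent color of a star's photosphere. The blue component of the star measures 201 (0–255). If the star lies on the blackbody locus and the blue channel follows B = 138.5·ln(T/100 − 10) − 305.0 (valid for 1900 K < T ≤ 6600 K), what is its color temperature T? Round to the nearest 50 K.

ln(t − 10) = (201 + 305.0) / 138.5 = 3.6534.
t − 10 = e^3.6534 = 38.607, so t = 48.607.
T = 100·t = 4861 K → 4850 K to the nearest 50 K.

4850 K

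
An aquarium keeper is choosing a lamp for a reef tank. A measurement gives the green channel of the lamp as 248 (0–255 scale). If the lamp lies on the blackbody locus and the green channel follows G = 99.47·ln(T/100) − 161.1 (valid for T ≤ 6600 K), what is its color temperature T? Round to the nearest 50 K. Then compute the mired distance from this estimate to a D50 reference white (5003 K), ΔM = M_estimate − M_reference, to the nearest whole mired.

ln t = (248 + 161.1) / 99.47 = 4.1128.
t = e^4.1128 = 61.117.
T = 100·t = 6112 K → 6100 K to the nearest 50 K.
M_estimate = 10⁶/6100 = 163.93; M_reference = 10⁶/5003 = 199.88.
ΔM = 163.93 − 199.88 = -35.95 → -36 mireds.

-36 mireds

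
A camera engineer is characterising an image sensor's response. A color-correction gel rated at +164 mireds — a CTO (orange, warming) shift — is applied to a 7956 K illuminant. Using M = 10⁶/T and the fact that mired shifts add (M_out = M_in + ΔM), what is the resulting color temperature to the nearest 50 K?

3450 K

M_in = 10⁶/7956 = 125.69 mireds.
M_out = 125.69 + (+164) = 289.69 mireds.
T_out = 10⁶/289.69 = 3452.0 K → 3450 K.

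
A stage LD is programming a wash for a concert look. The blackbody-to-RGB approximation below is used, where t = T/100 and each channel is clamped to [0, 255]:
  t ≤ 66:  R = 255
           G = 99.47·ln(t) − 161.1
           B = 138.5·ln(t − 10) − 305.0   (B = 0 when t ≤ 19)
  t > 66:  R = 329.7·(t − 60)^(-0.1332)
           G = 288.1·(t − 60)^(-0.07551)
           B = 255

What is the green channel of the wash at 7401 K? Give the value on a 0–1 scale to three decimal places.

t = 7401/100 = 74.01; the t > 66 branch applies.
G = 288.1·(74.01 − 60)^(-0.07551) = 288.1·14.01^(-0.07551) = 288.1·0.81928 = 236.035.
On a 0–1 scale: 236.035/255 = 0.9256 → 0.926.

0.926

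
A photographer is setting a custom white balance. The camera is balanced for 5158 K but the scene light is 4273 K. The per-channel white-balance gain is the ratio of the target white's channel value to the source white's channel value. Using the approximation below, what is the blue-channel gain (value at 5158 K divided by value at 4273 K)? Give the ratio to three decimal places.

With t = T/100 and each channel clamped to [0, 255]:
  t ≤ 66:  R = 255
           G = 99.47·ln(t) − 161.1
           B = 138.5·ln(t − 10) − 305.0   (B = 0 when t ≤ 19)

1.186

At 4273 K (t = 42.73):
  B = 138.5·ln(42.73 − 10) − 305.0 = 138.5·ln 32.73 − 305.0 = 138.5·3.4883 − 305.0 = 178.128.
At 5158 K (t = 51.58):
  B = 138.5·ln(51.58 − 10) − 305.0 = 138.5·ln 41.58 − 305.0 = 138.5·3.7276 − 305.0 = 211.275.
Gain = 211.275 / 178.128 = 1.1861 → 1.186.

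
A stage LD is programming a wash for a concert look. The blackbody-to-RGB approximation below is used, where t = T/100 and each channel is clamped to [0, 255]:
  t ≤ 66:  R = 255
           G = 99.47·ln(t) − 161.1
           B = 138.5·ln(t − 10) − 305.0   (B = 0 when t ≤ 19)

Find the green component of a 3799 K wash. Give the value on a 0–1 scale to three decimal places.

t = 3799/100 = 37.99; the t ≤ 66 branch applies.
G = 99.47·ln 37.99 − 161.1 = 99.47·3.6373 − 161.1 = 200.705.
On a 0–1 scale: 200.705/255 = 0.7871 → 0.787.

0.787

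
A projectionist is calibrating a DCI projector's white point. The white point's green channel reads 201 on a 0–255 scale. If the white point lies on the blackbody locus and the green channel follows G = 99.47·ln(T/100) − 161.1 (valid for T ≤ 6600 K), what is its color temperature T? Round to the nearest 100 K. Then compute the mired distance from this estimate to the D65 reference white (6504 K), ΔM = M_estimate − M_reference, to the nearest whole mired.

ln t = (201 + 161.1) / 99.47 = 3.6403.
t = e^3.6403 = 38.103.
T = 100·t = 3810 K → 3800 K to the nearest 100 K.
M_estimate = 10⁶/3800 = 263.16; M_reference = 10⁶/6504 = 153.75.
ΔM = 263.16 − 153.75 = 109.41 → +109 mireds.

+109 mireds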